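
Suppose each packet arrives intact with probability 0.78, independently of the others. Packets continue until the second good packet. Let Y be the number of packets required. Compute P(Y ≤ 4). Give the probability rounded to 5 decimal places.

0.96444

Finishing within 4 packets ⇔ at least 2 successes in the first 4. With X ~ Binomial(4, 0.78), P(Y ≤ 4) = 1 − P(X ≤ 1).
  k=0: C(4,0)·0.78^0·0.22^4 = 0.0023426
  k=1: C(4,1)·0.78^1·0.22^3 = 0.0332218
1 − 0.0355643 = 0.9644357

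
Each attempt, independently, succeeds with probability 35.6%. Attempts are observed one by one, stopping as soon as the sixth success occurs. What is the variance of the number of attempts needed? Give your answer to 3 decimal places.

30.489

Y = total attempts until the sixth success; negative binomial with r=6, p=0.356.
Var(Y) = r(1−p)/p² = 6·0.644 / 0.356² = 30.48857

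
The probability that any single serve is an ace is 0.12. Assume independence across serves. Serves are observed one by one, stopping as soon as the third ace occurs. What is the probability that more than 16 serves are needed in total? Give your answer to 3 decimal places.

0.700

Needing more than 16 serves ⇔ fewer than 3 successes in the first 16. With X ~ Binomial(16, 0.12), P(Y > 16) = P(X ≤ 2).
  k=0: C(16,0)·0.12^0·0.88^16 = 0.12934
  k=1: C(16,1)·0.12^1·0.88^15 = 0.28219
  k=2: C(16,2)·0.12^2·0.88^14 = 0.28860
P(X ≤ 2) = 0.70013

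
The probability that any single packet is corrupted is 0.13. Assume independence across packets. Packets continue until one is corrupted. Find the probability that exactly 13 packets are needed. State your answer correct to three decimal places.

Geometric (trials to first success), p = 0.13.
P(Y = 13) = (1−p)^12 · p = 0.18803 · 0.13 = 0.02444

0.024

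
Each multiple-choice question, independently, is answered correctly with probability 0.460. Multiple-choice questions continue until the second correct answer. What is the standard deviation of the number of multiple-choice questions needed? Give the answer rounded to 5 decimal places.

Y = total multiple-choice questions until the second success; negative binomial with r=2, p=0.46.
SD(Y) = √[r(1−p)/p²] = √(5.1039698) = 2.2591967

2.25920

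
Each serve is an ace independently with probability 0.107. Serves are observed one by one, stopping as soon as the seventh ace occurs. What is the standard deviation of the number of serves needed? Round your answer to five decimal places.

23.36636

Y = total serves until the seventh success; negative binomial with r=7, p=0.107.
SD(Y) = √[r(1−p)/p²] = √(545.9865490) = 23.3663551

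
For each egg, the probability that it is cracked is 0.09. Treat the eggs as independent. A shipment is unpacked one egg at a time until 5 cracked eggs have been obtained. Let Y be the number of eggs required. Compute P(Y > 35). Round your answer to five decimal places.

0.79682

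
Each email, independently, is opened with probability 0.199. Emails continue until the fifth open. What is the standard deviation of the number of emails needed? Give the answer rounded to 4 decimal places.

10.0565

Y = total emails until the fifth success; negative binomial with r=5, p=0.199.
SD(Y) = √[r(1−p)/p²] = √(101.133810) = 10.056531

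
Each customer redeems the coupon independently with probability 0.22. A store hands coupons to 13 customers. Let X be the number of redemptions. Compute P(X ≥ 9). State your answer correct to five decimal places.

0.00036

X ~ Binomial(13, 0.22); P(X ≥ 9) = Σ C(13,k) p^k (1−p)^(13−k) over k:
  k=9: C(13,9)·0.22^9·0.78^4 = 0.0003195
  k=10: C(13,10)·0.22^10·0.78^3 = 0.0000360
  k=11: C(13,11)·0.22^11·0.78^2 = 0.0000028
  k=12: C(13,12)·0.22^12·0.78^1 = 0.0000001
  k=13: C(13,13)·0.22^13·0.78^0 = 0.0000000
Total = 0.0003585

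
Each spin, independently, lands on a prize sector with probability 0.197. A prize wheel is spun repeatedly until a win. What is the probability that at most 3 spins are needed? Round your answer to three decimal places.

0.482

Y = number of spins to the first success; geometric, p = 0.197.
P(Y ≤ 3) = 1 − (1−p)^3 = 1 − 0.51778 = 0.48222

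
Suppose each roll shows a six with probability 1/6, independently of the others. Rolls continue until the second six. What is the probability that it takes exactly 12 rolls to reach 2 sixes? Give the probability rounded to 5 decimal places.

0.04935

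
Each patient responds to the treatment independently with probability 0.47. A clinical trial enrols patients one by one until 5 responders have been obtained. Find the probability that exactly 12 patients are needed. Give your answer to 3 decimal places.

Y = trial on which the fifth success occurs; negative binomial, r=5, p=0.47.
P(Y=12) = C(11,4) · p^5 · (1−p)^7
= 330 · 0.022935 · 0.011747 = 0.08891

0.089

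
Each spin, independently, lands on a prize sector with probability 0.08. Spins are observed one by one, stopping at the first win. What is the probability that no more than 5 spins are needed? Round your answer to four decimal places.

0.3409

Y = number of spins to the first success; geometric, p = 0.08.
P(Y ≤ 5) = 1 − (1−p)^5 = 1 − 0.659082 = 0.340918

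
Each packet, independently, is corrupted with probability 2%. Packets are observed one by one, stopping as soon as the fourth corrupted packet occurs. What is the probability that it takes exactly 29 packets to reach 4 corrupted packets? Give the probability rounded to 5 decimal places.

Y = trial on which the fourth success occurs; negative binomial, r=4, p=0.02.
P(Y=29) = C(28,3) · p^4 · (1−p)^25
= 3276 · 1.6e-07 · 0.60346 = 0.0003163

0.00032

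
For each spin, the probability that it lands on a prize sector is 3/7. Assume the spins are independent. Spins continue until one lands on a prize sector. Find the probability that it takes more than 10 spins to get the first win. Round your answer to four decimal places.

Y = number of spins to the first success; geometric, p = 0.428571.
P(Y > 10) = P(first 10 all fail) = (1−p)^10 = 0.003712

0.0037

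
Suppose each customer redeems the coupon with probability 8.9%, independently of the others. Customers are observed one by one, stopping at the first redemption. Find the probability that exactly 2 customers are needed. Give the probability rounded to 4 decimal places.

Geometric (trials to first success), p = 0.089.
P(Y = 2) = (1−p)^1 · p = 0.911 · 0.089 = 0.081079

0.0811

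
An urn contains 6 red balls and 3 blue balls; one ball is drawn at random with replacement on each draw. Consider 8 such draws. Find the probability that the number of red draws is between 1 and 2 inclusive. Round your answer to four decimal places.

0.0195

X ~ Binomial(8, 0.666667); P(1 ≤ X ≤ 2) = Σ C(8,k) p^k (1−p)^(8−k) over k:
  k=1: C(8,1)·0.666667^1·0.333333^7 = 0.002439
  k=2: C(8,2)·0.666667^2·0.333333^6 = 0.017071
Total = 0.019509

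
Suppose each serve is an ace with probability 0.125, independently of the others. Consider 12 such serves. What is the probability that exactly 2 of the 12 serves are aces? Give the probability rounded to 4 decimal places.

0.2713

X ~ Binomial(n=12, p=0.125).
P(X=2) = C(12,2) · p^2 · (1−p)^10
= 66 · 0.015625 · 0.26308 = 0.271297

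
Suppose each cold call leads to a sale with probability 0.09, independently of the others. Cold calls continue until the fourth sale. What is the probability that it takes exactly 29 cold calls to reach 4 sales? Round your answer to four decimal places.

0.0203

Y = trial on which the fourth success occurs; negative binomial, r=4, p=0.09.
P(Y=29) = C(28,3) · p^4 · (1−p)^25
= 3276 · 6.561e-05 · 0.094631 = 0.020340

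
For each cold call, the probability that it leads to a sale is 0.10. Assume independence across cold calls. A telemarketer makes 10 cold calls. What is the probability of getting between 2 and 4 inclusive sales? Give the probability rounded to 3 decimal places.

X ~ Binomial(10, 0.10); P(2 ≤ X ≤ 4) = Σ C(10,k) p^k (1−p)^(10−k) over k:
  k=2: C(10,2)·0.10^2·0.90^8 = 0.19371
  k=3: C(10,3)·0.10^3·0.90^7 = 0.05740
  k=4: C(10,4)·0.10^4·0.90^6 = 0.01116
Total = 0.26227

0.262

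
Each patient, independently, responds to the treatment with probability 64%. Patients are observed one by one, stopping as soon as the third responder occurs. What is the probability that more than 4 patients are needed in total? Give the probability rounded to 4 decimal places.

Needing more than 4 patients ⇔ fewer than 3 successes in the first 4. With X ~ Binomial(4, 0.64), P(Y > 4) = P(X ≤ 2).
  k=0: C(4,0)·0.64^0·0.36^4 = 0.016796
  k=1: C(4,1)·0.64^1·0.36^3 = 0.119439
  k=2: C(4,2)·0.64^2·0.36^2 = 0.318505
P(X ≤ 2) = 0.454740

0.4547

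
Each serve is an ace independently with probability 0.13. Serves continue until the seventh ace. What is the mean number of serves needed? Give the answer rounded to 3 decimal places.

53.846

Y = total serves until the seventh success; negative binomial with r=7, p=0.13.
E[Y] = r / p = 7 / 0.13 = 53.84615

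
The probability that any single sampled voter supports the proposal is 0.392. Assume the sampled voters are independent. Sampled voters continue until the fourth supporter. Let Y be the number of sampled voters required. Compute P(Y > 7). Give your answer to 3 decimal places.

0.726

Needing more than 7 sampled voters ⇔ fewer than 4 successes in the first 7. With X ~ Binomial(7, 0.392), P(Y > 7) = P(X ≤ 3).
  k=0: C(7,0)·0.392^0·0.608^7 = 0.03071
  k=1: C(7,1)·0.392^1·0.608^6 = 0.13861
  k=2: C(7,2)·0.392^2·0.608^5 = 0.26811
  k=3: C(7,3)·0.392^3·0.608^4 = 0.28810
P(X ≤ 3) = 0.72553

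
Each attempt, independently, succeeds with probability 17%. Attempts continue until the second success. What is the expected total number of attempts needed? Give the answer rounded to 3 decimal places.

Y = total attempts until the second success; negative binomial with r=2, p=0.17.
E[Y] = r / p = 2 / 0.17 = 11.76471

11.765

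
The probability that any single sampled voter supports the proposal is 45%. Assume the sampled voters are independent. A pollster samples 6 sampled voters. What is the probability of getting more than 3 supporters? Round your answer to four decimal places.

X ~ Binomial(6, 0.45); P(X ≥ 4) = Σ C(6,k) p^k (1−p)^(6−k) over k:
  k=4: C(6,4)·0.45^4·0.55^2 = 0.186066
  k=5: C(6,5)·0.45^5·0.55^1 = 0.060894
  k=6: C(6,6)·0.45^6·0.55^0 = 0.008304
Total = 0.255264

0.2553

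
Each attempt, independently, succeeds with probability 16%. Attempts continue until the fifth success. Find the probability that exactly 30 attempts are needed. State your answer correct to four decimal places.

0.0319

Y = trial on which the fifth success occurs; negative binomial, r=5, p=0.16.
P(Y=30) = C(29,4) · p^5 · (1−p)^25
= 23751 · 0.00010486 · 0.012793 = 0.031861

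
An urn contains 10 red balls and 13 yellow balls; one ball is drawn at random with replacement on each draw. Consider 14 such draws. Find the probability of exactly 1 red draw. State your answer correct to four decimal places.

X ~ Binomial(n=14, p=0.434783).
P(X=1) = C(14,1) · p^1 · (1−p)^13
= 14 · 0.43478 · 0.0006009 = 0.003658

0.0037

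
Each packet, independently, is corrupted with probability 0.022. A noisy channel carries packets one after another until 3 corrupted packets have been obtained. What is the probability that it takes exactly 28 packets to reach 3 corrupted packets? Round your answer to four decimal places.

0.0021

Y = trial on which the third success occurs; negative binomial, r=3, p=0.022.
P(Y=28) = C(27,2) · p^3 · (1−p)^25
= 351 · 1.0648e-05 · 0.57342 = 0.002143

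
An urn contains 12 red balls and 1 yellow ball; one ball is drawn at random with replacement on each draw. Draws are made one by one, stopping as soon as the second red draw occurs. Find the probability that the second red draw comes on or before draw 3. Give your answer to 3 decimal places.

Finishing within 3 draws ⇔ at least 2 successes in the first 3. With X ~ Binomial(3, 0.923077), P(Y ≤ 3) = 1 − P(X ≤ 1).
  k=0: C(3,0)·0.923077^0·0.076923^3 = 0.00046
  k=1: C(3,1)·0.923077^1·0.076923^2 = 0.01639
1 − 0.01684 = 0.98316

0.983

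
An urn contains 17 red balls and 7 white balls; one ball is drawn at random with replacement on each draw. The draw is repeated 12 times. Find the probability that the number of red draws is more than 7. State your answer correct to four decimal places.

X ~ Binomial(12, 0.708333); P(X ≥ 8) = Σ C(12,k) p^k (1−p)^(12−k) over k:
  k=8: C(12,8)·0.708333^8·0.291667^4 = 0.227015
  k=9: C(12,9)·0.708333^9·0.291667^3 = 0.245032
  k=10: C(12,10)·0.708333^10·0.291667^2 = 0.178523
  k=11: C(12,11)·0.708333^11·0.291667^1 = 0.078828
  k=12: C(12,12)·0.708333^12·0.291667^0 = 0.015953
Total = 0.745351

0.7454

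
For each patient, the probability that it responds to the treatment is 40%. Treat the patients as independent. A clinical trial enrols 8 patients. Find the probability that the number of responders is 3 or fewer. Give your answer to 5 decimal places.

0.59409

X ~ Binomial(8, 0.40); P(X ≤ 3) = Σ C(8,k) p^k (1−p)^(8−k) over k:
  k=0: C(8,0)·0.40^0·0.60^8 = 0.0167962
  k=1: C(8,1)·0.40^1·0.60^7 = 0.0895795
  k=2: C(8,2)·0.40^2·0.60^6 = 0.2090189
  k=3: C(8,3)·0.40^3·0.60^5 = 0.2786918
Total = 0.5940864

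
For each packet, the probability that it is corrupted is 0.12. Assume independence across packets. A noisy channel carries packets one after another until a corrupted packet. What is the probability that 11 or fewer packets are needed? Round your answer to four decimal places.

Y = number of packets to the first success; geometric, p = 0.12.
P(Y ≤ 11) = 1 − (1−p)^11 = 1 − 0.245081 = 0.754919

0.7549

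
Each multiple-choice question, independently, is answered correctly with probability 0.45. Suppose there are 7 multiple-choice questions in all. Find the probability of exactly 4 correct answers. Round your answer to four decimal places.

0.2388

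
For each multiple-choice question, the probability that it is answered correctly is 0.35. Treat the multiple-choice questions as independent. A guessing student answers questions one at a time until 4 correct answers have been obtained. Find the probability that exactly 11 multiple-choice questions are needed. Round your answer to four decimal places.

0.0883

Y = trial on which the fourth success occurs; negative binomial, r=4, p=0.35.
P(Y=11) = C(10,3) · p^4 · (1−p)^7
= 120 · 0.015006 · 0.049022 = 0.088277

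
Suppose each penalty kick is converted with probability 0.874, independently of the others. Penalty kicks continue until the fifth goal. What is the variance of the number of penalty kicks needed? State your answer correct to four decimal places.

0.8247

Y = total penalty kicks until the fifth success; negative binomial with r=5, p=0.874.
Var(Y) = r(1−p)/p² = 5·0.126 / 0.874² = 0.824741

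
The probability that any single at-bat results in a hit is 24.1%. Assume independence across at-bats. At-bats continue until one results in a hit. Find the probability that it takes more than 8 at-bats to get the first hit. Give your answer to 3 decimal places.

Y = number of at-bats to the first success; geometric, p = 0.241.
P(Y > 8) = P(first 8 all fail) = (1−p)^8 = 0.11014

0.110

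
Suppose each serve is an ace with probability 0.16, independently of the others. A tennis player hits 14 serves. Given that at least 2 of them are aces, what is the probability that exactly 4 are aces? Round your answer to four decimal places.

0.1686

X ~ Binomial(14, 0.16). Want P(X=4 | X≥2) = P(X=4) / P(X≥2).
P(X=4) = C(14,4)·0.16^4·0.84^10 = 0.114738
P(X≥2) = 1 − 0.087078 − 0.232209 = 0.680713
Ratio = 0.114738 / 0.680713 = 0.168555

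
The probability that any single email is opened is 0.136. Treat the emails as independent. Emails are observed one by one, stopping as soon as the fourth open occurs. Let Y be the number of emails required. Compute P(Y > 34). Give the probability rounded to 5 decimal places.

Needing more than 34 emails ⇔ fewer than 4 successes in the first 34. With X ~ Binomial(34, 0.136), P(Y > 34) = P(X ≤ 3).
  k=0: C(34,0)·0.136^0·0.864^34 = 0.0069417
  k=1: C(34,1)·0.136^1·0.864^33 = 0.0371511
  k=2: C(34,2)·0.136^2·0.864^32 = 0.0964896
  k=3: C(34,3)·0.136^3·0.864^31 = 0.1620072
P(X ≤ 3) = 0.3025896

0.30259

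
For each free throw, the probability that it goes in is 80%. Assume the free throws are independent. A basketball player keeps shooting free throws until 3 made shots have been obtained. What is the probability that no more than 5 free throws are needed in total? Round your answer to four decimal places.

0.9421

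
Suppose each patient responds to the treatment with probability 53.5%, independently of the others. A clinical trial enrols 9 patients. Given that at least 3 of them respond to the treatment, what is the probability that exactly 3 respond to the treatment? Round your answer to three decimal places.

0.138

X ~ Binomial(9, 0.535). Want P(X=3 | X≥3) = P(X=3) / P(X≥3).
P(X=3) = C(9,3)·0.535^3·0.465^6 = 0.13003
P(X≥3) = 1 − 0.00102 − 0.01052 − 0.04844 = 0.94002
Ratio = 0.13003 / 0.94002 = 0.13833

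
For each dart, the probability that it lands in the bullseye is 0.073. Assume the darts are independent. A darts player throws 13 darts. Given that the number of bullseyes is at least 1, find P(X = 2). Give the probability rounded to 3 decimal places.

X ~ Binomial(13, 0.073). Want P(X=2 | X≥1) = P(X=2) / P(X≥1).
P(X=2) = C(13,2)·0.073^2·0.927^11 = 0.18056
P(X≥1) = 1 − 0.37328 = 0.62672
Ratio = 0.18056 / 0.62672 = 0.28810

0.288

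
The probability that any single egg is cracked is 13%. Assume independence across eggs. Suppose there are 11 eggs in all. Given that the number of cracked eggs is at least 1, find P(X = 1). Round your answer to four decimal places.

0.4532

X ~ Binomial(11, 0.13). Want P(X=1 | X≥1) = P(X=1) / P(X≥1).
P(X=1) = C(11,1)·0.13^1·0.87^10 = 0.355245
P(X≥1) = 1 − 0.216128 = 0.783872
Ratio = 0.355245 / 0.783872 = 0.453193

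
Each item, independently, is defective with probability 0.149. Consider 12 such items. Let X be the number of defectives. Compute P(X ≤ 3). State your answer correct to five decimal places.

X ~ Binomial(12, 0.149); P(X ≤ 3) = Σ C(12,k) p^k (1−p)^(12−k) over k:
  k=0: C(12,0)·0.149^0·0.851^12 = 0.1442629
  k=1: C(12,1)·0.149^1·0.851^11 = 0.3031047
  k=2: C(12,2)·0.149^2·0.851^10 = 0.2918852
  k=3: C(12,3)·0.149^3·0.851^9 = 0.1703521
Total = 0.9096049

0.90960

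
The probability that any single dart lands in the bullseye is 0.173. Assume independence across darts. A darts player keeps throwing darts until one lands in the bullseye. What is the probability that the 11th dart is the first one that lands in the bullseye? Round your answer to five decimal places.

0.02589

Geometric (trials to first success), p = 0.173.
P(Y = 11) = (1−p)^10 · p = 0.14964 · 0.173 = 0.0258882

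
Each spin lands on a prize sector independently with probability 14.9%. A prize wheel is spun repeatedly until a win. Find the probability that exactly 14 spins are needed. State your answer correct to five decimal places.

Geometric (trials to first success), p = 0.149.
P(Y = 14) = (1−p)^13 · p = 0.12277 · 0.149 = 0.0182924

0.01829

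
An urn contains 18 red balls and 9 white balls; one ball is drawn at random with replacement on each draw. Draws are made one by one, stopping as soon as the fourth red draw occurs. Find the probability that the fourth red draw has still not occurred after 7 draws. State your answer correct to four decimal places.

Needing more than 7 draws ⇔ fewer than 4 successes in the first 7. With X ~ Binomial(7, 0.666667), P(Y > 7) = P(X ≤ 3).
  k=0: C(7,0)·0.666667^0·0.333333^7 = 0.000457
  k=1: C(7,1)·0.666667^1·0.333333^6 = 0.006401
  k=2: C(7,2)·0.666667^2·0.333333^5 = 0.038409
  k=3: C(7,3)·0.666667^3·0.333333^4 = 0.128029
P(X ≤ 3) = 0.173297

0.1733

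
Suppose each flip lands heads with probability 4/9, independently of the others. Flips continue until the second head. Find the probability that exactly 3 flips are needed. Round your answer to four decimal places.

Y = trial on which the second success occurs; negative binomial, r=2, p=0.444444.
P(Y=3) = C(2,1) · p^2 · (1−p)^1
= 2 · 0.19753 · 0.55556 = 0.219479

0.2195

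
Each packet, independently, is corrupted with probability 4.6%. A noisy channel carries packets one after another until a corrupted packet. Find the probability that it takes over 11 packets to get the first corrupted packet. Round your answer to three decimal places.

Y = number of packets to the first success; geometric, p = 0.046.
P(Y > 11) = P(first 11 all fail) = (1−p)^11 = 0.59571

0.596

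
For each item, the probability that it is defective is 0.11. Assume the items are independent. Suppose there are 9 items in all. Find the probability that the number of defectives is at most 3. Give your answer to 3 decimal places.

0.988

X ~ Binomial(9, 0.11); P(X ≤ 3) = Σ C(9,k) p^k (1−p)^(9−k) over k:
  k=0: C(9,0)·0.11^0·0.89^9 = 0.35036
  k=1: C(9,1)·0.11^1·0.89^8 = 0.38972
  k=2: C(9,2)·0.11^2·0.89^7 = 0.19267
  k=3: C(9,3)·0.11^3·0.89^6 = 0.05556
Total = 0.98831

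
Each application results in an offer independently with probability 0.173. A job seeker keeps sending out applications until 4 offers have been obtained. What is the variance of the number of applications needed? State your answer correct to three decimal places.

Y = total applications until the fourth success; negative binomial with r=4, p=0.173.
Var(Y) = r(1−p)/p² = 4·0.827 / 0.173² = 110.52825

110.528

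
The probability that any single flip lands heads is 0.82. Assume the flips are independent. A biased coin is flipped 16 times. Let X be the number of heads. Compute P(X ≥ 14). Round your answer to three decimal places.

X ~ Binomial(16, 0.82); P(X ≥ 14) = Σ C(16,k) p^k (1−p)^(16−k) over k:
  k=14: C(16,14)·0.82^14·0.18^2 = 0.24161
  k=15: C(16,15)·0.82^15·0.18^1 = 0.14676
  k=16: C(16,16)·0.82^16·0.18^0 = 0.04179
Total = 0.43016

0.430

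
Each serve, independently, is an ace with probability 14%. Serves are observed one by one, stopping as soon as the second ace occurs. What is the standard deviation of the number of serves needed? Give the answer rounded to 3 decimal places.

Y = total serves until the second success; negative binomial with r=2, p=0.14.
SD(Y) = √[r(1−p)/p²] = √(87.75510) = 9.36777

9.368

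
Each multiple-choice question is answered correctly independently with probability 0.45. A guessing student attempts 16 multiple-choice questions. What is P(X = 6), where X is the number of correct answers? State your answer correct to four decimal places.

X ~ Binomial(n=16, p=0.45).
P(X=6) = C(16,6) · p^6 · (1−p)^10
= 8008 · 0.0083038 · 0.002533 = 0.168433

0.1684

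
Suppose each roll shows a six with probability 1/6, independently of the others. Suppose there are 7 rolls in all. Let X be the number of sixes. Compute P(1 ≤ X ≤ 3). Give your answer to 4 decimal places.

0.7033

X ~ Binomial(7, 0.166667); P(1 ≤ X ≤ 3) = Σ C(7,k) p^k (1−p)^(7−k) over k:
  k=1: C(7,1)·0.166667^1·0.833333^6 = 0.390714
  k=2: C(7,2)·0.166667^2·0.833333^5 = 0.234429
  k=3: C(7,3)·0.166667^3·0.833333^4 = 0.078143
Total = 0.703286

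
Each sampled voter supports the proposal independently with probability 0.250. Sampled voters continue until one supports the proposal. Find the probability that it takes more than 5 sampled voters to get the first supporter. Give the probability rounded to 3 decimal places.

0.237

Y = number of sampled voters to the first success; geometric, p = 0.25.
P(Y > 5) = P(first 5 all fail) = (1−p)^5 = 0.23730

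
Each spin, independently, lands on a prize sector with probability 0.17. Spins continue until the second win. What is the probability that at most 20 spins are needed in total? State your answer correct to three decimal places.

Finishing within 20 spins ⇔ at least 2 successes in the first 20. With X ~ Binomial(20, 0.17), P(Y ≤ 20) = 1 − P(X ≤ 1).
  k=0: C(20,0)·0.17^0·0.83^20 = 0.02407
  k=1: C(20,1)·0.17^1·0.83^19 = 0.09862
1 − 0.12269 = 0.87731

0.877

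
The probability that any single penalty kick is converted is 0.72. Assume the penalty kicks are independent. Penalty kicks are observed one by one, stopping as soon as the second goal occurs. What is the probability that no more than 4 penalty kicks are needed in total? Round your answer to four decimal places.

Finishing within 4 penalty kicks ⇔ at least 2 successes in the first 4. With X ~ Binomial(4, 0.72), P(Y ≤ 4) = 1 − P(X ≤ 1).
  k=0: C(4,0)·0.72^0·0.28^4 = 0.006147
  k=1: C(4,1)·0.72^1·0.28^3 = 0.063222
1 − 0.069368 = 0.930632

0.9306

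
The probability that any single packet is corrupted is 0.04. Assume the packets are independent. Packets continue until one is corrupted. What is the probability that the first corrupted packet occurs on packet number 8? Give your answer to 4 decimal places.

Geometric (trials to first success), p = 0.04.
P(Y = 8) = (1−p)^7 · p = 0.75145 · 0.04 = 0.030058

0.0301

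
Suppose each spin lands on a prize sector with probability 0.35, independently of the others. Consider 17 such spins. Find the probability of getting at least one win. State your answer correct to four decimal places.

0.9993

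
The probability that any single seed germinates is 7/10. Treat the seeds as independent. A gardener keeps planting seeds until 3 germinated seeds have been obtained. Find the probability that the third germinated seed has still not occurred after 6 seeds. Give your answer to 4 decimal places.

0.0705

Needing more than 6 seeds ⇔ fewer than 3 successes in the first 6. With X ~ Binomial(6, 0.70), P(Y > 6) = P(X ≤ 2).
  k=0: C(6,0)·0.70^0·0.30^6 = 0.000729
  k=1: C(6,1)·0.70^1·0.30^5 = 0.010206
  k=2: C(6,2)·0.70^2·0.30^4 = 0.059535
P(X ≤ 2) = 0.070470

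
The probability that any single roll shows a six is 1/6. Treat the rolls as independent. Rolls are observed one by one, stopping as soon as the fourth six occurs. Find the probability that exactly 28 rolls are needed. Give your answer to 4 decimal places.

0.0284

Y = trial on which the fourth success occurs; negative binomial, r=4, p=0.166667.
P(Y=28) = C(27,3) · p^4 · (1−p)^24
= 2925 · 0.0007716 · 0.012579 = 0.028390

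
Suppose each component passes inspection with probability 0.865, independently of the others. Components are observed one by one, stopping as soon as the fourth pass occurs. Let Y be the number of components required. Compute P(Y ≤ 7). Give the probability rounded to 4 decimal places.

0.9917

Finishing within 7 components ⇔ at least 4 successes in the first 7. With X ~ Binomial(7, 0.865), P(Y ≤ 7) = 1 − P(X ≤ 3).
  k=0: C(7,0)·0.865^0·0.135^7 = 0.000001
  k=1: C(7,1)·0.865^1·0.135^6 = 0.000037
  k=2: C(7,2)·0.865^2·0.135^5 = 0.000705
  k=3: C(7,3)·0.865^3·0.135^4 = 0.007524
1 − 0.008266 = 0.991734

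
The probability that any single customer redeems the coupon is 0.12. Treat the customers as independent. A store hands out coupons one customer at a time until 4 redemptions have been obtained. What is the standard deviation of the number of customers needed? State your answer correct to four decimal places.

15.6347

Y = total customers until the fourth success; negative binomial with r=4, p=0.12.
SD(Y) = √[r(1−p)/p²] = √(244.444444) = 15.634719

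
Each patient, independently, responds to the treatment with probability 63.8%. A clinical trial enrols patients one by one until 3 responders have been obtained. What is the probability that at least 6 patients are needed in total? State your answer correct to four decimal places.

0.2541

Needing more than 5 patients ⇔ fewer than 3 successes in the first 5. With X ~ Binomial(5, 0.638), P(Y > 5) = P(X ≤ 2).
  k=0: C(5,0)·0.638^0·0.362^5 = 0.006216
  k=1: C(5,1)·0.638^1·0.362^4 = 0.054780
  k=2: C(5,2)·0.638^2·0.362^3 = 0.193093
P(X ≤ 2) = 0.254090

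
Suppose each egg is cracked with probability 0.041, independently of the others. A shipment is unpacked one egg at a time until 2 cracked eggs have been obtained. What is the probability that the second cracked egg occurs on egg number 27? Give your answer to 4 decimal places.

0.0153

Y = trial on which the second success occurs; negative binomial, r=2, p=0.041.
P(Y=27) = C(26,1) · p^2 · (1−p)^25
= 26 · 0.001681 · 0.35113 = 0.015346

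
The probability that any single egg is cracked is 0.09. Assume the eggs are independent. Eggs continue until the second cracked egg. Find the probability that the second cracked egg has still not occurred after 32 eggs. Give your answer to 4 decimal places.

0.2037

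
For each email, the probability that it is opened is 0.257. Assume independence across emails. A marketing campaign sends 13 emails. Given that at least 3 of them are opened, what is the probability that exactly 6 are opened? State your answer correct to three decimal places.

0.090

X ~ Binomial(13, 0.257). Want P(X=6 | X≥3) = P(X=6) / P(X≥3).
P(X=6) = C(13,6)·0.257^6·0.743^7 = 0.06181
P(X≥3) = 1 − 0.02103 − 0.09457 − 0.19626 = 0.68814
Ratio = 0.06181 / 0.68814 = 0.08982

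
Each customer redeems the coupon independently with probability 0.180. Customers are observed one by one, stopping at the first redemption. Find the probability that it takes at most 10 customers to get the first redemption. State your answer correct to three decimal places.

Y = number of customers to the first success; geometric, p = 0.18.
P(Y ≤ 10) = 1 − (1−p)^10 = 1 − 0.13745 = 0.86255

0.863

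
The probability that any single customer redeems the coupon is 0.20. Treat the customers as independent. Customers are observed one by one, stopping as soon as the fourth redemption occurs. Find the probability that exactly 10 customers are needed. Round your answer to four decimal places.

Y = trial on which the fourth success occurs; negative binomial, r=4, p=0.20.
P(Y=10) = C(9,3) · p^4 · (1−p)^6
= 84 · 0.0016 · 0.26214 = 0.035232

0.0352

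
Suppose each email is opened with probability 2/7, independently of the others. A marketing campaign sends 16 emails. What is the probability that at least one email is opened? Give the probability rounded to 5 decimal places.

P(at least one) = 1 − P(none) = 1 − (1 − 0.285714)^16
= 1 − 0.0045915 = 0.9954085

0.99541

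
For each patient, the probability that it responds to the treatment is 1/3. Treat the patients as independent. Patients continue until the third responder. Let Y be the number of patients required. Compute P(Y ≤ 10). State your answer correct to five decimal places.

0.70086

Finishing within 10 patients ⇔ at least 3 successes in the first 10. With X ~ Binomial(10, 0.333333), P(Y ≤ 10) = 1 − P(X ≤ 2).
  k=0: C(10,0)·0.333333^0·0.666667^10 = 0.0173415
  k=1: C(10,1)·0.333333^1·0.666667^9 = 0.0867076
  k=2: C(10,2)·0.333333^2·0.666667^8 = 0.1950922
1 − 0.2991414 = 0.7008586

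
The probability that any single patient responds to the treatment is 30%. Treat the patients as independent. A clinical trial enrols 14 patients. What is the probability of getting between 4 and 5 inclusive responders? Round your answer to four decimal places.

X ~ Binomial(14, 0.30); P(4 ≤ X ≤ 5) = Σ C(14,k) p^k (1−p)^(14−k) over k:
  k=4: C(14,4)·0.30^4·0.70^10 = 0.229034
  k=5: C(14,5)·0.30^5·0.70^9 = 0.196315
Total = 0.425348

0.4253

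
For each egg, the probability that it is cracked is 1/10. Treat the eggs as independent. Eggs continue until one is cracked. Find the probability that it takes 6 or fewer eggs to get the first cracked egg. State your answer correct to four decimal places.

0.4686

Y = number of eggs to the first success; geometric, p = 0.10.
P(Y ≤ 6) = 1 − (1−p)^6 = 1 − 0.531441 = 0.468559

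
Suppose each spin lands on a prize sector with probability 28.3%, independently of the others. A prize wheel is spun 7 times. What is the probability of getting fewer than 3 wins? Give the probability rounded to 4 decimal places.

X ~ Binomial(7, 0.283); P(X ≤ 2) = Σ C(7,k) p^k (1−p)^(7−k) over k:
  k=0: C(7,0)·0.283^0·0.717^7 = 0.097417
  k=1: C(7,1)·0.283^1·0.717^6 = 0.269153
  k=2: C(7,2)·0.283^2·0.717^5 = 0.318704
Total = 0.685274

0.6853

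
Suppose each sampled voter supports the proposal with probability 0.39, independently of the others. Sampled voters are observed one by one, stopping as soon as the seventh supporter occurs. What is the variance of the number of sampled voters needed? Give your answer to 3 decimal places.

28.074

Y = total sampled voters until the seventh success; negative binomial with r=7, p=0.39.
Var(Y) = r(1−p)/p² = 7·0.61 / 0.39² = 28.07364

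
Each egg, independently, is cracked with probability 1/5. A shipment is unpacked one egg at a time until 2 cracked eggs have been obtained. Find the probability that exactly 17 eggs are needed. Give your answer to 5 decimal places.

Y = trial on which the second success occurs; negative binomial, r=2, p=0.20.
P(Y=17) = C(16,1) · p^2 · (1−p)^15
= 16 · 0.04 · 0.035184 = 0.0225180

0.02252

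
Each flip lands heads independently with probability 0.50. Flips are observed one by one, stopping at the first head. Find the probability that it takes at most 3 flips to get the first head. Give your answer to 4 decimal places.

Y = number of flips to the first success; geometric, p = 0.50.
P(Y ≤ 3) = 1 − (1−p)^3 = 1 − 0.125000 = 0.875000

0.8750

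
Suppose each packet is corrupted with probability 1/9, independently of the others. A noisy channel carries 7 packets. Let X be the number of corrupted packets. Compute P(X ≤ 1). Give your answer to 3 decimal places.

0.822

X ~ Binomial(7, 0.111111); P(X ≤ 1) = Σ C(7,k) p^k (1−p)^(7−k) over k:
  k=0: C(7,0)·0.111111^0·0.888889^7 = 0.43846
  k=1: C(7,1)·0.111111^1·0.888889^6 = 0.38365
Total = 0.82212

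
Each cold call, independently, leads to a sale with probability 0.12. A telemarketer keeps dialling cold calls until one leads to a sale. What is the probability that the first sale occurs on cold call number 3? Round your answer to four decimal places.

Geometric (trials to first success), p = 0.12.
P(Y = 3) = (1−p)^2 · p = 0.7744 · 0.12 = 0.092928

0.0929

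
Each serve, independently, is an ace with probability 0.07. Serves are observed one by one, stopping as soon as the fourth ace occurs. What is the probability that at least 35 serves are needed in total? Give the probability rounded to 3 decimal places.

0.788

Needing more than 34 serves ⇔ fewer than 4 successes in the first 34. With X ~ Binomial(34, 0.07), P(Y > 34) = P(X ≤ 3).
  k=0: C(34,0)·0.07^0·0.93^34 = 0.08480
  k=1: C(34,1)·0.07^1·0.93^33 = 0.21703
  k=2: C(34,2)·0.07^2·0.93^32 = 0.26953
  k=3: C(34,3)·0.07^3·0.93^31 = 0.21640
P(X ≤ 3) = 0.78777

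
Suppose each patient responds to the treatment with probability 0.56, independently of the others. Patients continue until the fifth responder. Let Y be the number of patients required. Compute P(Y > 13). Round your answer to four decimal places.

0.0605

Needing more than 13 patients ⇔ fewer than 5 successes in the first 13. With X ~ Binomial(13, 0.56), P(Y > 13) = P(X ≤ 4).
  k=0: C(13,0)·0.56^0·0.44^13 = 0.000023
  k=1: C(13,1)·0.56^1·0.44^12 = 0.000383
  k=2: C(13,2)·0.56^2·0.44^11 = 0.002927
  k=3: C(13,3)·0.56^3·0.44^10 = 0.013660
  k=4: C(13,4)·0.56^4·0.44^9 = 0.043464
P(X ≤ 4) = 0.060458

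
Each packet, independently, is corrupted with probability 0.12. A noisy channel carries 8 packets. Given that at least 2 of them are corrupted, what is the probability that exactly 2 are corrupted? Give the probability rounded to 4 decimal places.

X ~ Binomial(8, 0.12). Want P(X=2 | X≥2) = P(X=2) / P(X≥2).
P(X=2) = C(8,2)·0.12^2·0.88^6 = 0.187248
P(X≥2) = 1 − 0.359635 − 0.392329 = 0.248037
Ratio = 0.187248 / 0.248037 = 0.754919

0.7549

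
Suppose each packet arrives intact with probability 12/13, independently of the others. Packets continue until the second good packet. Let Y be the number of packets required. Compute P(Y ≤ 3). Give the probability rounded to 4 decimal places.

0.9832

Finishing within 3 packets ⇔ at least 2 successes in the first 3. With X ~ Binomial(3, 0.923077), P(Y ≤ 3) = 1 − P(X ≤ 1).
  k=0: C(3,0)·0.923077^0·0.076923^3 = 0.000455
  k=1: C(3,1)·0.923077^1·0.076923^2 = 0.016386
1 − 0.016841 = 0.983159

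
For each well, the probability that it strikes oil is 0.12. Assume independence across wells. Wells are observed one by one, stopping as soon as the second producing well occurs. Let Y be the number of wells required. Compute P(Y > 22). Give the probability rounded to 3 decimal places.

Needing more than 22 wells ⇔ fewer than 2 successes in the first 22. With X ~ Binomial(22, 0.12), P(Y > 22) = P(X ≤ 1).
  k=0: C(22,0)·0.12^0·0.88^22 = 0.06006
  k=1: C(22,1)·0.12^1·0.88^21 = 0.18019
P(X ≤ 1) = 0.24026

0.240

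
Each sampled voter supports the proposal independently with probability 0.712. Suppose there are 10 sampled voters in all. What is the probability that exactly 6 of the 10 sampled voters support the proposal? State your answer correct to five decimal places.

0.18822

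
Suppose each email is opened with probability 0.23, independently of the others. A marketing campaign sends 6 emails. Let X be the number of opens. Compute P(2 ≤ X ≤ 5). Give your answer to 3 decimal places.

X ~ Binomial(6, 0.23); P(2 ≤ X ≤ 5) = Σ C(6,k) p^k (1−p)^(6−k) over k:
  k=2: C(6,2)·0.23^2·0.77^4 = 0.27894
  k=3: C(6,3)·0.23^3·0.77^3 = 0.11109
  k=4: C(6,4)·0.23^4·0.77^2 = 0.02489
  k=5: C(6,5)·0.23^5·0.77^1 = 0.00297
Total = 0.41789

0.418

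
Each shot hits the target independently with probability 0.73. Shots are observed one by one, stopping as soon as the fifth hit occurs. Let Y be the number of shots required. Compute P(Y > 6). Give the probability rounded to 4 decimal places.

Needing more than 6 shots ⇔ fewer than 5 successes in the first 6. With X ~ Binomial(6, 0.73), P(Y > 6) = P(X ≤ 4).
  k=0: C(6,0)·0.73^0·0.27^6 = 0.000387
  k=1: C(6,1)·0.73^1·0.27^5 = 0.006285
  k=2: C(6,2)·0.73^2·0.27^4 = 0.042481
  k=3: C(6,3)·0.73^3·0.27^3 = 0.153140
  k=4: C(6,4)·0.73^4·0.27^2 = 0.310535
P(X ≤ 4) = 0.512828

0.5128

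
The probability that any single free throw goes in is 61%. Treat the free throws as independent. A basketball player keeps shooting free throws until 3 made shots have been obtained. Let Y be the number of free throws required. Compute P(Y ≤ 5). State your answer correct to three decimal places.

Finishing within 5 free throws ⇔ at least 3 successes in the first 5. With X ~ Binomial(5, 0.61), P(Y ≤ 5) = 1 − P(X ≤ 2).
  k=0: C(5,0)·0.61^0·0.39^5 = 0.00902
  k=1: C(5,1)·0.61^1·0.39^4 = 0.07056
  k=2: C(5,2)·0.61^2·0.39^3 = 0.22073
1 − 0.30031 = 0.69969

0.700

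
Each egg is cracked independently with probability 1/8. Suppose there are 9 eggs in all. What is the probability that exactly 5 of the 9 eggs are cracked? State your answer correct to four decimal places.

0.0023

X ~ Binomial(n=9, p=0.125).
P(X=5) = C(9,5) · p^5 · (1−p)^4
= 126 · 3.0518e-05 · 0.58618 = 0.002254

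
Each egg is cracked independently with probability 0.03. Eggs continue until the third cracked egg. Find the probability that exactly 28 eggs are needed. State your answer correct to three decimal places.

Y = trial on which the third success occurs; negative binomial, r=3, p=0.03.
P(Y=28) = C(27,2) · p^3 · (1−p)^25
= 351 · 2.7e-05 · 0.46697 = 0.00443

0.004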